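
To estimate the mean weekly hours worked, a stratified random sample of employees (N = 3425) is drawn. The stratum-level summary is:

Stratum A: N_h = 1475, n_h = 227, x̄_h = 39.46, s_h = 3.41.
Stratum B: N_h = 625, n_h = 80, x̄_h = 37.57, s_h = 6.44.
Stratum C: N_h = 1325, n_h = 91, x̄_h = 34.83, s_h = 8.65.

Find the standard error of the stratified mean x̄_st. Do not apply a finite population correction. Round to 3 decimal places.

V̂(x̄_st) = Σ W_h² s_h²/n_h, with W_h = N_h/N and N = 3425:
  stratum A: (1475/3425)²·3.41²/227 = 0.00950049
  stratum B: (625/3425)²·6.44²/80 = 0.0172632
  stratum C: (1325/3425)²·8.65²/91 = 0.123056
V̂(x̄_st) = 0.149819
SE(x̄_st) = √0.149819 = 0.387065

SE(x̄_st) ≈ 0.387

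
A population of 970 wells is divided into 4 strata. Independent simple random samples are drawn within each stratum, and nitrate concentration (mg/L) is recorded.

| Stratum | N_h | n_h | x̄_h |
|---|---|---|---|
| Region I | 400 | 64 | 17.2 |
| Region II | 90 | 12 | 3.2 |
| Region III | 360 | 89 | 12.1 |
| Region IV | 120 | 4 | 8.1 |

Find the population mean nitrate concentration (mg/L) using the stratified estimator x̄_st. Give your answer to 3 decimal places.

x̄_st ≈ 12.882

N = Σ N_h = 970. Stratum weights W_h = N_h/N.
x̄_st = (400·17.2 + 90·3.2 + 360·12.1 + 120·8.1) / 970 = 12.88247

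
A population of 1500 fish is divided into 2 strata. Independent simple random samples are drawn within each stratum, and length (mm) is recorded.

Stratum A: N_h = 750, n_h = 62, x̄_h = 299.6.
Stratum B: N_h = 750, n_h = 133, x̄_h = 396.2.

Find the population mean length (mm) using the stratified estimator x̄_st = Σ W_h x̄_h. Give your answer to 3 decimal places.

x̄_st ≈ 347.900

N = Σ N_h = 1500. Stratum weights W_h = N_h/N.
x̄_st = (750·299.6 + 750·396.2) / 1500 = 347.90000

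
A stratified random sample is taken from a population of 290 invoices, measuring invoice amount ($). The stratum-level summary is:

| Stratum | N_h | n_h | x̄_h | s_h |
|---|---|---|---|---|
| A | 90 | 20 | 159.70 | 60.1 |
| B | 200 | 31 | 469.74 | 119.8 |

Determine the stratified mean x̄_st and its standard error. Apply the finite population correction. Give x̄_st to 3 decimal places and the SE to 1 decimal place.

x̄_st ≈ 373.521, SE ≈ 14.1

x̄_st = Σ W_h x̄_h = (90·159.70 + 200·469.74)/290 = 373.52069
V̂(x̄_st) = Σ W_h² (1 − n_h/N_h) s_h²/n_h, with W_h = N_h/N and N = 290:
  stratum A: (90/290)²·(1 − 20/90)·60.1²/20 = 13.5289
  stratum B: (200/290)²·(1 − 31/200)·119.8²/31 = 186.068
V̂(x̄_st) = 199.597
SE(x̄_st) = √199.597 = 14.1279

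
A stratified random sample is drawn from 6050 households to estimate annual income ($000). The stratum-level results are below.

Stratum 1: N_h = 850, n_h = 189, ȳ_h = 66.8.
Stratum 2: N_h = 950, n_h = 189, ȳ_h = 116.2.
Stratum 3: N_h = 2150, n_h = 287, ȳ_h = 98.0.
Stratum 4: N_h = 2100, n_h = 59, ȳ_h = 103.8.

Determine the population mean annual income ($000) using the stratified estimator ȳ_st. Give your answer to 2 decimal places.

N = Σ N_h = 6050. Stratum weights W_h = N_h/N.
ȳ_st = (850·66.8 + 950·116.2 + 2150·98.0 + 2100·103.8) / 6050 = 98.4876

ȳ_st ≈ 98.49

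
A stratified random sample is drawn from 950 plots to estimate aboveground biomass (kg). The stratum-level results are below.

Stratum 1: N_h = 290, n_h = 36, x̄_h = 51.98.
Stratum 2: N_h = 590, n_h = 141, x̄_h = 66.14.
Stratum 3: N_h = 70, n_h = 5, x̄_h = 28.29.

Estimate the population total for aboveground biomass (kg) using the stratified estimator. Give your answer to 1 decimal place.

τ̂_st = Σ N_h x̄_h = 290·51.98 + 590·66.14 + 70·28.29 = 56077.1

τ̂_st ≈ 56077.1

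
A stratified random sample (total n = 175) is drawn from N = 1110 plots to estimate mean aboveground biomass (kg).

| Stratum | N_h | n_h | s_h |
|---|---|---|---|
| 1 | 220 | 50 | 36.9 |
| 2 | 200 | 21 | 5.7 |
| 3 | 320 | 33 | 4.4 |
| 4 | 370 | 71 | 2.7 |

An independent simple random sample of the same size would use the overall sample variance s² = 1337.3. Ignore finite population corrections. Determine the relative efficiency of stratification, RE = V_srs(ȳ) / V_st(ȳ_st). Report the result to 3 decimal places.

RE ≈ 6.475

V̂(ȳ_st) = Σ W_h² s_h²/n_h, with W_h = N_h/N and N = 1110:
  stratum 1: (220/1110)²·36.9²/50 = 1.06975
  stratum 2: (200/1110)²·5.7²/21 = 0.0502278
  stratum 3: (320/1110)²·4.4²/33 = 0.0487579
  stratum 4: (370/1110)²·2.7²/71 = 0.0114085
V_st = 1.18014
V_srs = s²/n = 1337.3/175 = 7.64171
Relative efficiency = V_srs / V_st = 7.64171/1.18014 = 6.4752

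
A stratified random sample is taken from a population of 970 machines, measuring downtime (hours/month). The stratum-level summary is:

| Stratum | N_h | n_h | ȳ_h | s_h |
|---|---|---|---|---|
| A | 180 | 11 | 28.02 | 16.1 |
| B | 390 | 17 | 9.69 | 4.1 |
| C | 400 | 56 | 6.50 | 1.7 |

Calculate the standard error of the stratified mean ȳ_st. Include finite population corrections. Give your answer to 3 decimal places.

SE(ȳ_st) ≈ 0.960

V̂(ȳ_st) = Σ W_h² (1 − n_h/N_h) s_h²/n_h, with W_h = N_h/N and N = 970:
  stratum A: (180/970)²·(1 − 11/180)·16.1²/11 = 0.761859
  stratum B: (390/970)²·(1 − 17/390)·4.1²/17 = 0.152879
  stratum C: (400/970)²·(1 − 56/400)·1.7²/56 = 0.00754718
V̂(ȳ_st) = 0.922286
SE(ȳ_st) = √0.922286 = 0.960357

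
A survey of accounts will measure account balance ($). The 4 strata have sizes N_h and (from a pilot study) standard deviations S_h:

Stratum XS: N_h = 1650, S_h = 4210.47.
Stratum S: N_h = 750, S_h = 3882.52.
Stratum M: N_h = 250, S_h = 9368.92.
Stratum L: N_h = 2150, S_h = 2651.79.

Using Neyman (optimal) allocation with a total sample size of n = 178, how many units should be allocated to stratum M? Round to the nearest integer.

23

Neyman allocation: n_h = n · N_h S_h / Σ N_i S_i, with n = 178.
  stratum XS: N_h·S_h = 1650·4210.47 = 6947275.50
  stratum S: N_h·S_h = 750·3882.52 = 2911890.00
  stratum M: N_h·S_h = 250·9368.92 = 2342230.00
  stratum L: N_h·S_h = 2150·2651.79 = 5701348.50
Σ N_h S_h = 17902744.00
n for stratum M = 178·2342230.00/17902744.00 = 23.288 → 23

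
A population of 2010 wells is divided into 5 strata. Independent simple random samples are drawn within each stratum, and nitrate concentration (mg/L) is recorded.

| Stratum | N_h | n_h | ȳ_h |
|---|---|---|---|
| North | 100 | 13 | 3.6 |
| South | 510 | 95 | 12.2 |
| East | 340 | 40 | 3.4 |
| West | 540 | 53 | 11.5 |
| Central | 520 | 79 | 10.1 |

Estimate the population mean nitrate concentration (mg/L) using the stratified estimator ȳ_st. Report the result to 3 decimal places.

N = Σ N_h = 2010. Stratum weights W_h = N_h/N.
ȳ_st = (100·3.6 + 510·12.2 + 340·3.4 + 540·11.5 + 520·10.1) / 2010 = 9.55224

ȳ_st ≈ 9.552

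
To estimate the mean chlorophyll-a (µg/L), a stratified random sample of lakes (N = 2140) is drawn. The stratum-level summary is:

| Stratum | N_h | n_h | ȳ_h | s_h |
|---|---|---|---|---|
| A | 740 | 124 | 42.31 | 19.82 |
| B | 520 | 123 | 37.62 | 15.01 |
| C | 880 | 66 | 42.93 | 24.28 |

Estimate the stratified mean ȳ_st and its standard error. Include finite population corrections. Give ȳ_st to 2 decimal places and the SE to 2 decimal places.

ȳ_st ≈ 41.43, SE ≈ 1.34

ȳ_st = Σ W_h ȳ_h = (740·42.31 + 520·37.62 + 880·42.93)/2140 = 41.42533
V̂(ȳ_st) = Σ W_h² (1 − n_h/N_h) s_h²/n_h, with W_h = N_h/N and N = 2140:
  stratum A: (740/2140)²·(1 − 124/740)·19.82²/124 = 0.315334
  stratum B: (520/2140)²·(1 − 123/520)·15.01²/123 = 0.0825701
  stratum C: (880/2140)²·(1 − 66/880)·24.28²/66 = 1.39712
V̂(ȳ_st) = 1.79502
SE(ȳ_st) = √1.79502 = 1.33978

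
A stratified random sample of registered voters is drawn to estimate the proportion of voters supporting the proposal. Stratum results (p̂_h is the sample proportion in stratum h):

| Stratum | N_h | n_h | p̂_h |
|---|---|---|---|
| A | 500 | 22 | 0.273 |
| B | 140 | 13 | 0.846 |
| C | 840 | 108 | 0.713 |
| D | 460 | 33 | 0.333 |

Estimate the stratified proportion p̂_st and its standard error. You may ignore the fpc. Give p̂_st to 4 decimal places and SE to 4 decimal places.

N = 1940; stratum weights W_h = N_h/N.
p̂_st = Σ W_h p̂_h = (500·0.273 + 140·0.846 + 840·0.713 + 460·0.333)/1940 = 0.51909
V̂(p̂_st) = Σ W_h² p̂_h(1−p̂_h)/(n_h−1):
  stratum A: (500/1940)²·0.273·0.727/21 = 0.00062779
  stratum B: (140/1940)²·0.846·0.154/12 = 5.65409e-05
  stratum C: (840/1940)²·0.713·0.287/107 = 0.000358544
  stratum D: (460/1940)²·0.333·0.667/32 = 0.00039024
V̂(p̂_st) = 0.00143312; SE = √V̂ = 0.0378565

p̂_st ≈ 0.5191, SE ≈ 0.0379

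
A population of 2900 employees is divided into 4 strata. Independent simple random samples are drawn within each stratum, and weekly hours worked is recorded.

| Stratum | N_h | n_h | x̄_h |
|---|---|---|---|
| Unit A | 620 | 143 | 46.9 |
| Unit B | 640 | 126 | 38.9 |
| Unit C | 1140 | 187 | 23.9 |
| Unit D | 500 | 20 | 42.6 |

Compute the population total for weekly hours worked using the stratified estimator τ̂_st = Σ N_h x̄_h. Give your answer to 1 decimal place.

τ̂_st = Σ N_h x̄_h = 620·46.9 + 640·38.9 + 1140·23.9 + 500·42.6 = 102520.0

τ̂_st ≈ 102520.0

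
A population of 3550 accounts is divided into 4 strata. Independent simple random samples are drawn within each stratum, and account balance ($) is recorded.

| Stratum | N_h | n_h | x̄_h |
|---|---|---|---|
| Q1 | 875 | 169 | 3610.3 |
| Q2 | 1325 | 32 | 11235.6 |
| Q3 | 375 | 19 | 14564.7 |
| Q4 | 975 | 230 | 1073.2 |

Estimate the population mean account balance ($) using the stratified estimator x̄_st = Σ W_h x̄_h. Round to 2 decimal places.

N = Σ N_h = 3550. Stratum weights W_h = N_h/N.
x̄_st = (875·3610.3 + 1325·11235.6 + 375·14564.7 + 975·1073.2) / 3550 = 6916.7085

x̄_st ≈ 6916.71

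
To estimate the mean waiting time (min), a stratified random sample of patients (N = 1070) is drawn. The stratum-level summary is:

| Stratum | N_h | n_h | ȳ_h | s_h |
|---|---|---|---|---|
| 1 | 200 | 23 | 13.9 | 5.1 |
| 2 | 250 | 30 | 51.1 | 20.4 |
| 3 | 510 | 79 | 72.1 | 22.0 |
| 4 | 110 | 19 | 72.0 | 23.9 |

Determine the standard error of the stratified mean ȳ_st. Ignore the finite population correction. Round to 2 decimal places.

SE(ȳ_st) ≈ 1.58

V̂(ȳ_st) = Σ W_h² s_h²/n_h, with W_h = N_h/N and N = 1070:
  stratum 1: (200/1070)²·5.1²/23 = 0.0395098
  stratum 2: (250/1070)²·20.4²/30 = 0.757271
  stratum 3: (510/1070)²·22.0²/79 = 1.39185
  stratum 4: (110/1070)²·23.9²/19 = 0.317731
V̂(ȳ_st) = 2.50636
SE(ȳ_st) = √2.50636 = 1.58315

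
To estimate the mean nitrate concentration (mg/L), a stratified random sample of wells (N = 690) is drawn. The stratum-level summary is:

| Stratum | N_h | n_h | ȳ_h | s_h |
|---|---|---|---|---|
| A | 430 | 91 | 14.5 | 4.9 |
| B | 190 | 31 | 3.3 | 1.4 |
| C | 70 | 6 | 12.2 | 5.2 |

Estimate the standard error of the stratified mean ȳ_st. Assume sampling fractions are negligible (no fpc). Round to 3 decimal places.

V̂(ȳ_st) = Σ W_h² s_h²/n_h, with W_h = N_h/N and N = 690:
  stratum A: (430/690)²·4.9²/91 = 0.102468
  stratum B: (190/690)²·1.4²/31 = 0.00479406
  stratum C: (70/690)²·5.2²/6 = 0.0463824
V̂(ȳ_st) = 0.153645
SE(ȳ_st) = √0.153645 = 0.391975

SE(ȳ_st) ≈ 0.392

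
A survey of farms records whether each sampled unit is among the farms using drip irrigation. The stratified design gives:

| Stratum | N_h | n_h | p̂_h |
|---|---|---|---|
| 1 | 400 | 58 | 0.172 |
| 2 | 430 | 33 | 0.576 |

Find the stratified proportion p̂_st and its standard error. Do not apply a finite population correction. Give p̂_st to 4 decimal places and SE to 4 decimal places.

N = 830; stratum weights W_h = N_h/N.
p̂_st = Σ W_h p̂_h = (400·0.172 + 430·0.576)/830 = 0.38130
V̂(p̂_st) = Σ W_h² p̂_h(1−p̂_h)/(n_h−1):
  stratum 1: (400/830)²·0.172·0.828/57 = 0.000580294
  stratum 2: (430/830)²·0.576·0.424/32 = 0.00204842
V̂(p̂_st) = 0.00262871; SE = √V̂ = 0.051271

p̂_st ≈ 0.3813, SE ≈ 0.0513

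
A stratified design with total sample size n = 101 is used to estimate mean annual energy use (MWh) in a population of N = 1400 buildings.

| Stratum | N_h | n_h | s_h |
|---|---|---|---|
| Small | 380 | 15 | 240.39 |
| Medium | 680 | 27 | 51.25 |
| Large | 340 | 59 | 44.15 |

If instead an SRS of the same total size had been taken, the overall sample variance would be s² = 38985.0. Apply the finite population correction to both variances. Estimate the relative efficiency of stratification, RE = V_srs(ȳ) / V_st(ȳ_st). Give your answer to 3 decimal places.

RE ≈ 1.209

V̂(ȳ_st) = Σ W_h² (1 − n_h/N_h) s_h²/n_h, with W_h = N_h/N and N = 1400:
  stratum Small: (380/1400)²·(1 − 15/380)·240.39²/15 = 272.623
  stratum Medium: (680/1400)²·(1 − 27/680)·51.25²/27 = 22.0389
  stratum Large: (340/1400)²·(1 − 59/340)·44.15²/59 = 1.61042
V_st = 296.272
V_srs = (1 − 101/1400)·38985.0/101 = 358.144
Relative efficiency = V_srs / V_st = 358.144/296.272 = 1.2088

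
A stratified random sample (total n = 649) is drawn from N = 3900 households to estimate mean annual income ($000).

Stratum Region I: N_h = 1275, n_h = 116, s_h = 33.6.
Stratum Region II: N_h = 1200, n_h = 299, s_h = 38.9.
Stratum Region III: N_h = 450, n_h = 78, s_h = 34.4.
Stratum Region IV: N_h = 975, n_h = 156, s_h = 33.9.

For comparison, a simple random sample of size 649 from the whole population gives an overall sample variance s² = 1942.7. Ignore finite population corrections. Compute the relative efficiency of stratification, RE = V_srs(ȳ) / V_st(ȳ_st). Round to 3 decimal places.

RE ≈ 1.372

V̂(ȳ_st) = Σ W_h² s_h²/n_h, with W_h = N_h/N and N = 3900:
  stratum Region I: (1275/3900)²·33.6²/116 = 1.04019
  stratum Region II: (1200/3900)²·38.9²/299 = 0.479139
  stratum Region III: (450/3900)²·34.4²/78 = 0.201985
  stratum Region IV: (975/3900)²·33.9²/156 = 0.460421
V_st = 2.18173
V_srs = s²/n = 1942.7/649 = 2.99337
Relative efficiency = V_srs / V_st = 2.99337/2.18173 = 1.3720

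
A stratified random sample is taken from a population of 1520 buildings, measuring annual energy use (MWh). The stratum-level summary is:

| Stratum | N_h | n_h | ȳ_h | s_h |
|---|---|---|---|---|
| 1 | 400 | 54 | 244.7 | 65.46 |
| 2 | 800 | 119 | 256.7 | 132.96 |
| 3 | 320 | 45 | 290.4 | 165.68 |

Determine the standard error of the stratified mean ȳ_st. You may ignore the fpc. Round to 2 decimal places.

V̂(ȳ_st) = Σ W_h² s_h²/n_h, with W_h = N_h/N and N = 1520:
  stratum 1: (400/1520)²·65.46²/54 = 5.4953
  stratum 2: (800/1520)²·132.96²/119 = 41.1517
  stratum 3: (320/1520)²·165.68²/45 = 27.0359
V̂(ȳ_st) = 73.6829
SE(ȳ_st) = √73.6829 = 8.58387

SE(ȳ_st) ≈ 8.58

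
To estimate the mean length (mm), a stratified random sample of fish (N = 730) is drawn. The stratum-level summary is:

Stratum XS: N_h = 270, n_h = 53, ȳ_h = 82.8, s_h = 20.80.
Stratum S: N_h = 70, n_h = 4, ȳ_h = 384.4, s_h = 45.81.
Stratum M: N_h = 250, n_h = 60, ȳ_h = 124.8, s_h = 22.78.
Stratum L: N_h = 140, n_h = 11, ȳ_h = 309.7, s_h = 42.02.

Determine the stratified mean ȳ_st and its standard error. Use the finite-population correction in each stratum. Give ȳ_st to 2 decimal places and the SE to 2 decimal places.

ȳ_st ≈ 169.62, SE ≈ 3.41

ȳ_st = Σ W_h ȳ_h = (270·82.8 + 70·384.4 + 250·124.8 + 140·309.7)/730 = 169.61918
V̂(ȳ_st) = Σ W_h² (1 − n_h/N_h) s_h²/n_h, with W_h = N_h/N and N = 730:
  stratum XS: (270/730)²·(1 − 53/270)·20.80²/53 = 0.897488
  stratum S: (70/730)²·(1 − 4/70)·45.81²/4 = 4.54838
  stratum M: (250/730)²·(1 − 60/250)·22.78²/60 = 0.770911
  stratum L: (140/730)²·(1 − 11/140)·42.02²/11 = 5.43991
V̂(ȳ_st) = 11.6567
SE(ȳ_st) = √11.6567 = 3.41419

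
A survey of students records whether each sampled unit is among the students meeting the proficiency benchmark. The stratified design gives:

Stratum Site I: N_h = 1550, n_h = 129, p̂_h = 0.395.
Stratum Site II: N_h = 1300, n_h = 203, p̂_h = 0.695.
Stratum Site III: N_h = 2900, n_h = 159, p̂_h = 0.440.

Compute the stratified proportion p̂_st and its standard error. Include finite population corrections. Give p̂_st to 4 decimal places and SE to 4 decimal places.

p̂_st ≈ 0.4855, SE ≈ 0.0233

N = 5750; stratum weights W_h = N_h/N.
p̂_st = Σ W_h p̂_h = (1550·0.395 + 1300·0.695 + 2900·0.440)/5750 = 0.48552
V̂(p̂_st) = Σ W_h² (1 − n_h/N_h) p̂_h(1−p̂_h)/(n_h−1):
  stratum Site I: (1550/5750)²·(1 − 129/1550)·0.395·0.605/128 = 0.000124375
  stratum Site II: (1300/5750)²·(1 − 203/1300)·0.695·0.305/202 = 4.52634e-05
  stratum Site III: (2900/5750)²·(1 − 159/2900)·0.440·0.560/158 = 0.000374934
V̂(p̂_st) = 0.000544572; SE = √V̂ = 0.0233361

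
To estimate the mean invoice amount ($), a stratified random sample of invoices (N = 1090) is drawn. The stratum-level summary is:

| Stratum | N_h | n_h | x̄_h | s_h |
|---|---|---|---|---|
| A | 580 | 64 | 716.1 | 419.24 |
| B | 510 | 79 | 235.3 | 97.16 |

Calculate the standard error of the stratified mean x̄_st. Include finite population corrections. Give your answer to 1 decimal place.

SE(x̄_st) ≈ 26.7

V̂(x̄_st) = Σ W_h² (1 − n_h/N_h) s_h²/n_h, with W_h = N_h/N and N = 1090:
  stratum A: (580/1090)²·(1 − 64/580)·419.24²/64 = 691.783
  stratum B: (510/1090)²·(1 − 79/510)·97.16²/79 = 22.1076
V̂(x̄_st) = 713.891
SE(x̄_st) = √713.891 = 26.7187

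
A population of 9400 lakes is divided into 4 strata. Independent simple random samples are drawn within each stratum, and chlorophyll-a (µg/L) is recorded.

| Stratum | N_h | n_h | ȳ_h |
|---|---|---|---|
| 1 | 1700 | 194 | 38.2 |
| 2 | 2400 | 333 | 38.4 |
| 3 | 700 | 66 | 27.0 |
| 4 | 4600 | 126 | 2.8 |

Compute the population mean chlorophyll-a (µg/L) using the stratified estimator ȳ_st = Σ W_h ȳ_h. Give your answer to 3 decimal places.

ȳ_st ≈ 20.094

N = Σ N_h = 9400. Stratum weights W_h = N_h/N.
ȳ_st = (1700·38.2 + 2400·38.4 + 700·27.0 + 4600·2.8) / 9400 = 20.09362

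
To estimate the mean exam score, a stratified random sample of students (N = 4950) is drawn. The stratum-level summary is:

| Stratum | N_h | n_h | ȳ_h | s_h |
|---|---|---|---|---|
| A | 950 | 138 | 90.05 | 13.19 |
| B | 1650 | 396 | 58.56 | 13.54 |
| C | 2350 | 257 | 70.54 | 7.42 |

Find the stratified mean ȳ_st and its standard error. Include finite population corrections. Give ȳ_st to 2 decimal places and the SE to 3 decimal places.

ȳ_st ≈ 70.29, SE ≈ 0.349

ȳ_st = Σ W_h ȳ_h = (950·90.05 + 1650·58.56 + 2350·70.54)/4950 = 70.29101
V̂(ȳ_st) = Σ W_h² (1 − n_h/N_h) s_h²/n_h, with W_h = N_h/N and N = 4950:
  stratum A: (950/4950)²·(1 − 138/950)·13.19²/138 = 0.0396899
  stratum B: (1650/4950)²·(1 − 396/1650)·13.54²/396 = 0.0390943
  stratum C: (2350/4950)²·(1 − 257/2350)·7.42²/257 = 0.0430033
V̂(ȳ_st) = 0.121787
SE(ȳ_st) = √0.121787 = 0.348981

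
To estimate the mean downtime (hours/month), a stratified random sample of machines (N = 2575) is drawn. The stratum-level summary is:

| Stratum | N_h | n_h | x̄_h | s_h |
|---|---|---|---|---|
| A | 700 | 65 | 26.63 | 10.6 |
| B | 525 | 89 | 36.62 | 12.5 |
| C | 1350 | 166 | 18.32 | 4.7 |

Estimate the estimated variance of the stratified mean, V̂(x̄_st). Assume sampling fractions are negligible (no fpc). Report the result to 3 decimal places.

V̂(x̄_st) ≈ 0.237

V̂(x̄_st) = Σ W_h² s_h²/n_h, with W_h = N_h/N and N = 2575:
  stratum A: (700/2575)²·10.6²/65 = 0.127744
  stratum B: (525/2575)²·12.5²/89 = 0.0729784
  stratum C: (1350/2575)²·4.7²/166 = 0.0365764
V̂(x̄_st) = 0.237299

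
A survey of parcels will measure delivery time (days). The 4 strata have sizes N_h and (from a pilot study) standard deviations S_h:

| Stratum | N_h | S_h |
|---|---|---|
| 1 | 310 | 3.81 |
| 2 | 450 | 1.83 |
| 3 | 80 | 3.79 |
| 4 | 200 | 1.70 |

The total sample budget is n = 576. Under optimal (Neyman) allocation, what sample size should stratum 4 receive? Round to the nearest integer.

Neyman allocation: n_h = n · N_h S_h / Σ N_i S_i, with n = 576.
  stratum 1: N_h·S_h = 310·3.81 = 1181.10
  stratum 2: N_h·S_h = 450·1.83 = 823.50
  stratum 3: N_h·S_h = 80·3.79 = 303.20
  stratum 4: N_h·S_h = 200·1.70 = 340.00
Σ N_h S_h = 2647.80
n for stratum 4 = 576·340.00/2647.80 = 73.963 → 74

74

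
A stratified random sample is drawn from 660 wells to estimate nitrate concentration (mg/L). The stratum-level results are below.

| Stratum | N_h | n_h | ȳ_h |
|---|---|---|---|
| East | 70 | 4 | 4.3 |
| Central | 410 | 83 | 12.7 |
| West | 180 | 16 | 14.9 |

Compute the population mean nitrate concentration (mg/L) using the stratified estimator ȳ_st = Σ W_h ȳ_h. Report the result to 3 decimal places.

N = Σ N_h = 660. Stratum weights W_h = N_h/N.
ȳ_st = (70·4.3 + 410·12.7 + 180·14.9) / 660 = 12.40909

ȳ_st ≈ 12.409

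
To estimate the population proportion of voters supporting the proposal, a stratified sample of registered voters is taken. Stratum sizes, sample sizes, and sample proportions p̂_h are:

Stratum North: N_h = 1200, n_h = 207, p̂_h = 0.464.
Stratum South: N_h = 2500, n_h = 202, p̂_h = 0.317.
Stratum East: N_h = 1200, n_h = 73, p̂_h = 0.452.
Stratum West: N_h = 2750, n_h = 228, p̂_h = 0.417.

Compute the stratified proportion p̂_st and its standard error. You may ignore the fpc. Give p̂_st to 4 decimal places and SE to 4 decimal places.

N = 7650; stratum weights W_h = N_h/N.
p̂_st = Σ W_h p̂_h = (1200·0.464 + 2500·0.317 + 1200·0.452 + 2750·0.417)/7650 = 0.39718
V̂(p̂_st) = Σ W_h² p̂_h(1−p̂_h)/(n_h−1):
  stratum North: (1200/7650)²·0.464·0.536/206 = 2.97068e-05
  stratum South: (2500/7650)²·0.317·0.683/201 = 0.000115038
  stratum East: (1200/7650)²·0.452·0.548/72 = 8.46498e-05
  stratum West: (2750/7650)²·0.417·0.583/227 = 0.000138395
V̂(p̂_st) = 0.00036779; SE = √V̂ = 0.0191778

p̂_st ≈ 0.3972, SE ≈ 0.0192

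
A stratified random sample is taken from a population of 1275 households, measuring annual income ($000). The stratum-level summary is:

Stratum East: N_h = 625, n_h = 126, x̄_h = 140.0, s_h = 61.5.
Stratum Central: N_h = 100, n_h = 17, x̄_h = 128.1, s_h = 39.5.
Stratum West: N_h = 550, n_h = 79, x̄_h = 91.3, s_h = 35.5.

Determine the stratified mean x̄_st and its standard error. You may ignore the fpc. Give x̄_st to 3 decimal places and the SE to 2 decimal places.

x̄_st ≈ 118.059, SE ≈ 3.28

x̄_st = Σ W_h x̄_h = (625·140.0 + 100·128.1 + 550·91.3)/1275 = 118.05882
V̂(x̄_st) = Σ W_h² s_h²/n_h, with W_h = N_h/N and N = 1275:
  stratum East: (625/1275)²·61.5²/126 = 7.21306
  stratum Central: (100/1275)²·39.5²/17 = 0.564579
  stratum West: (550/1275)²·35.5²/79 = 2.96848
V̂(x̄_st) = 10.7461
SE(x̄_st) = √10.7461 = 3.27813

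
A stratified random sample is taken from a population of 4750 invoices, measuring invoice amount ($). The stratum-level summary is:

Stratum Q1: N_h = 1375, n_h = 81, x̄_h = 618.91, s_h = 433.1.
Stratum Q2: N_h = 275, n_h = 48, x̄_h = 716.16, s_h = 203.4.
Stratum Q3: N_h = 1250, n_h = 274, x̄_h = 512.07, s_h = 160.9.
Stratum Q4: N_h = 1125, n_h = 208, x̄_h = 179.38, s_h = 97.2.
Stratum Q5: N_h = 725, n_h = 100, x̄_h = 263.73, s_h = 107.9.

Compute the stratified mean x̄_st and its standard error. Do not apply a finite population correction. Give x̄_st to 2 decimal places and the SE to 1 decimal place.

x̄_st = Σ W_h x̄_h = (1375·618.91 + 275·716.16 + 1250·512.07 + 1125·179.38 + 725·263.73)/4750 = 438.11358
V̂(x̄_st) = Σ W_h² s_h²/n_h, with W_h = N_h/N and N = 4750:
  stratum Q1: (1375/4750)²·433.1²/81 = 194.048
  stratum Q2: (275/4750)²·203.4²/48 = 2.88894
  stratum Q3: (1250/4750)²·160.9²/274 = 6.54326
  stratum Q4: (1125/4750)²·97.2²/208 = 2.54793
  stratum Q5: (725/4750)²·107.9²/100 = 2.71226
V̂(x̄_st) = 208.741
SE(x̄_st) = √208.741 = 14.4479

x̄_st ≈ 438.11, SE ≈ 14.4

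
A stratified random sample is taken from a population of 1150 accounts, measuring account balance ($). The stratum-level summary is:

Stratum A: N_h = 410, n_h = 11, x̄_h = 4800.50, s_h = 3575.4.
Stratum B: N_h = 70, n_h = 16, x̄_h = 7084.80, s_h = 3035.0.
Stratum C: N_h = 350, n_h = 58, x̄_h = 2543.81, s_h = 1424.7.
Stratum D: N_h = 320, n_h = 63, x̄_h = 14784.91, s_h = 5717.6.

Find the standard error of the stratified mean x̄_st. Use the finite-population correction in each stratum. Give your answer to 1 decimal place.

V̂(x̄_st) = Σ W_h² (1 − n_h/N_h) s_h²/n_h, with W_h = N_h/N and N = 1150:
  stratum A: (410/1150)²·(1 − 11/410)·3575.4²/11 = 143753
  stratum B: (70/1150)²·(1 − 16/70)·3035.0²/16 = 1645.48
  stratum C: (350/1150)²·(1 − 58/350)·1424.7²/58 = 2704.42
  stratum D: (320/1150)²·(1 − 63/320)·5717.6²/63 = 32268.2
V̂(x̄_st) = 180371
SE(x̄_st) = √180371 = 424.701

SE(x̄_st) ≈ 424.7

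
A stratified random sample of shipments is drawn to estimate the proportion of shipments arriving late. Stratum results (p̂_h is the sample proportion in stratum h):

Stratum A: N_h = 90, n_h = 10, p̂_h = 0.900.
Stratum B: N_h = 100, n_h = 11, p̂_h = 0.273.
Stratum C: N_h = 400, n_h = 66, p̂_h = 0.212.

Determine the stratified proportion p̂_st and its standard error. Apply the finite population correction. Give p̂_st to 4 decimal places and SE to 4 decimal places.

N = 590; stratum weights W_h = N_h/N.
p̂_st = Σ W_h p̂_h = (90·0.900 + 100·0.273 + 400·0.212)/590 = 0.32729
V̂(p̂_st) = Σ W_h² (1 − n_h/N_h) p̂_h(1−p̂_h)/(n_h−1):
  stratum A: (90/590)²·(1 − 10/90)·0.900·0.100/9 = 0.000206837
  stratum B: (100/590)²·(1 − 11/100)·0.273·0.727/10 = 0.000507438
  stratum C: (400/590)²·(1 − 66/400)·0.212·0.788/65 = 0.000986396
V̂(p̂_st) = 0.00170067; SE = √V̂ = 0.0412392

p̂_st ≈ 0.3273, SE ≈ 0.0412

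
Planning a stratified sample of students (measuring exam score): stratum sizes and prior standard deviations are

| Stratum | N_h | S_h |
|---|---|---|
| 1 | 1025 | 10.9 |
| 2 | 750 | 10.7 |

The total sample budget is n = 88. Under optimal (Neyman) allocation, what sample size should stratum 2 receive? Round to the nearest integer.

Neyman allocation: n_h = n · N_h S_h / Σ N_i S_i, with n = 88.
  stratum 1: N_h·S_h = 1025·10.9 = 11172.50
  stratum 2: N_h·S_h = 750·10.7 = 8025.00
Σ N_h S_h = 19197.50
n for stratum 2 = 88·8025.00/19197.50 = 36.786 → 37

37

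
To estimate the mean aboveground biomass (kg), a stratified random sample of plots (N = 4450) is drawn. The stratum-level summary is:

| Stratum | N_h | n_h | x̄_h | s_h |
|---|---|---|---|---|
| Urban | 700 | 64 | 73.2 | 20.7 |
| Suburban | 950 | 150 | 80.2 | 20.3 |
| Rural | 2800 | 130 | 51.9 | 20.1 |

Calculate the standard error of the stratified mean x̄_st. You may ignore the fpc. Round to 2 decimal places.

V̂(x̄_st) = Σ W_h² s_h²/n_h, with W_h = N_h/N and N = 4450:
  stratum Urban: (700/4450)²·20.7²/64 = 0.165667
  stratum Suburban: (950/4450)²·20.3²/150 = 0.125207
  stratum Rural: (2800/4450)²·20.1²/130 = 1.2304
V̂(x̄_st) = 1.52127
SE(x̄_st) = √1.52127 = 1.2334

SE(x̄_st) ≈ 1.23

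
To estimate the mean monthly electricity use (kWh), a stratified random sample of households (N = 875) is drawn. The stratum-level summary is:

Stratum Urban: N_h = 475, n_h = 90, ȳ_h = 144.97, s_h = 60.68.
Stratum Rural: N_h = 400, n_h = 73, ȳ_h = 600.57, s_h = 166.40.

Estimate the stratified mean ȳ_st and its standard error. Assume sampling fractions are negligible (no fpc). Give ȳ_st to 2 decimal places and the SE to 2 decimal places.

ȳ_st ≈ 353.24, SE ≈ 9.56

ȳ_st = Σ W_h ȳ_h = (475·144.97 + 400·600.57)/875 = 353.24429
V̂(ȳ_st) = Σ W_h² s_h²/n_h, with W_h = N_h/N and N = 875:
  stratum Urban: (475/875)²·60.68²/90 = 12.0565
  stratum Rural: (400/875)²·166.40²/73 = 79.2661
V̂(ȳ_st) = 91.3226
SE(ȳ_st) = √91.3226 = 9.55629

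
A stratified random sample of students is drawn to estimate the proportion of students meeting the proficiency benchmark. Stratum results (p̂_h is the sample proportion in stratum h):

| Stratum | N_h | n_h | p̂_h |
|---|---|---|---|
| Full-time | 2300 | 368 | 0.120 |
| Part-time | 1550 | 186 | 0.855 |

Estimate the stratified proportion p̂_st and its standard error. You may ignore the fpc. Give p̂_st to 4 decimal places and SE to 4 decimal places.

N = 3850; stratum weights W_h = N_h/N.
p̂_st = Σ W_h p̂_h = (2300·0.120 + 1550·0.855)/3850 = 0.41591
V̂(p̂_st) = Σ W_h² p̂_h(1−p̂_h)/(n_h−1):
  stratum Full-time: (2300/3850)²·0.120·0.880/367 = 0.000102691
  stratum Part-time: (1550/3850)²·0.855·0.145/185 = 0.000108619
V̂(p̂_st) = 0.00021131; SE = √V̂ = 0.0145365

p̂_st ≈ 0.4159, SE ≈ 0.0145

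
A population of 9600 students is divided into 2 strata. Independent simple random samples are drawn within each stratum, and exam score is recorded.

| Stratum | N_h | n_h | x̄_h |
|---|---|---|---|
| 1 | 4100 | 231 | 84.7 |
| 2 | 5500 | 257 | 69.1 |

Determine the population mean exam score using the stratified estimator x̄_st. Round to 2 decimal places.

x̄_st ≈ 75.76

N = Σ N_h = 9600. Stratum weights W_h = N_h/N.
x̄_st = (4100·84.7 + 5500·69.1) / 9600 = 75.7625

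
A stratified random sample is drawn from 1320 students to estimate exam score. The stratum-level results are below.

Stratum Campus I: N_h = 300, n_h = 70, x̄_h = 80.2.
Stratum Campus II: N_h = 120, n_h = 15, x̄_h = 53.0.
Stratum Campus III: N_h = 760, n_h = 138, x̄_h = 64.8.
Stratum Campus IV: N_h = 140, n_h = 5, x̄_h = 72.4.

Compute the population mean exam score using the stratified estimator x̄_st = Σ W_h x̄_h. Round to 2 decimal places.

N = Σ N_h = 1320. Stratum weights W_h = N_h/N.
x̄_st = (300·80.2 + 120·53.0 + 760·64.8 + 140·72.4) / 1320 = 68.0333

x̄_st ≈ 68.03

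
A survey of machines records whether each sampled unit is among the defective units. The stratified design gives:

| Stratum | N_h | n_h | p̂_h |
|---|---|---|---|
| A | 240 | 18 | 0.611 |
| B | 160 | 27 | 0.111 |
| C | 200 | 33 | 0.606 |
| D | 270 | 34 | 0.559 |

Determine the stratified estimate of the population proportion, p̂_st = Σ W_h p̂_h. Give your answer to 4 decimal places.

p̂_st ≈ 0.5018

N = 870; stratum weights W_h = N_h/N.
p̂_st = Σ W_h p̂_h = (240·0.611 + 160·0.111 + 200·0.606 + 270·0.559)/870 = 0.50176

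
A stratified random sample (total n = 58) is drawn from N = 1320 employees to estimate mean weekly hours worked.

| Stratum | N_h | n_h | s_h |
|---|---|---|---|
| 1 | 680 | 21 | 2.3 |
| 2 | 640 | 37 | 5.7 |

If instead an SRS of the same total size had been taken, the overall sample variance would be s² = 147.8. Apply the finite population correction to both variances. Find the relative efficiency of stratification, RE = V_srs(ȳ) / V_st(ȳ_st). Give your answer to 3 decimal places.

V̂(ȳ_st) = Σ W_h² (1 − n_h/N_h) s_h²/n_h, with W_h = N_h/N and N = 1320:
  stratum 1: (680/1320)²·(1 − 21/680)·2.3²/21 = 0.0647862
  stratum 2: (640/1320)²·(1 − 37/640)·5.7²/37 = 0.19449
V_st = 0.259276
V_srs = (1 − 58/1320)·147.8/58 = 2.43631
Relative efficiency = V_srs / V_st = 2.43631/0.259276 = 9.3966

RE ≈ 9.397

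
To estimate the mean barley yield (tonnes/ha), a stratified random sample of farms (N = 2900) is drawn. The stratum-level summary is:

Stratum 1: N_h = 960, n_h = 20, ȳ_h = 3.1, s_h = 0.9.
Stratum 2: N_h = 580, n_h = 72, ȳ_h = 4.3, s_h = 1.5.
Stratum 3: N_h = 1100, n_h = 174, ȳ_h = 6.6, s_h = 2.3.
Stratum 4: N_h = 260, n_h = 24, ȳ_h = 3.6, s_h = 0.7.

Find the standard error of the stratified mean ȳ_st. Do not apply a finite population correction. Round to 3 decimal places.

V̂(ȳ_st) = Σ W_h² s_h²/n_h, with W_h = N_h/N and N = 2900:
  stratum 1: (960/2900)²·0.9²/20 = 0.00443815
  stratum 2: (580/2900)²·1.5²/72 = 0.00125
  stratum 3: (1100/2900)²·2.3²/174 = 0.00437417
  stratum 4: (260/2900)²·0.7²/24 = 0.00016411
V̂(ȳ_st) = 0.0102264
SE(ȳ_st) = √0.0102264 = 0.101126

SE(ȳ_st) ≈ 0.101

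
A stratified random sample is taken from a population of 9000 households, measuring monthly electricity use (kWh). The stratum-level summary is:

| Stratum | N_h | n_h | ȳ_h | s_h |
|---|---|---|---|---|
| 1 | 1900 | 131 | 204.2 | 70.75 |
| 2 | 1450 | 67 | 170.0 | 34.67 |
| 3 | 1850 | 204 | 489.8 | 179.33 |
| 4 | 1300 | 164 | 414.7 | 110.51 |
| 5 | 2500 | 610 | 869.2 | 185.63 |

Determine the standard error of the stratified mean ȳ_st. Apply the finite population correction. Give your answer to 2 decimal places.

SE(ȳ_st) ≈ 3.55

V̂(ȳ_st) = Σ W_h² (1 − n_h/N_h) s_h²/n_h, with W_h = N_h/N and N = 9000:
  stratum 1: (1900/9000)²·(1 − 131/1900)·70.75²/131 = 1.58554
  stratum 2: (1450/9000)²·(1 − 67/1450)·34.67²/67 = 0.444159
  stratum 3: (1850/9000)²·(1 − 204/1850)·179.33²/204 = 5.92642
  stratum 4: (1300/9000)²·(1 − 164/1300)·110.51²/164 = 1.35768
  stratum 5: (2500/9000)²·(1 − 610/2500)·185.63²/610 = 3.29521
V̂(ȳ_st) = 12.609
SE(ȳ_st) = √12.609 = 3.55092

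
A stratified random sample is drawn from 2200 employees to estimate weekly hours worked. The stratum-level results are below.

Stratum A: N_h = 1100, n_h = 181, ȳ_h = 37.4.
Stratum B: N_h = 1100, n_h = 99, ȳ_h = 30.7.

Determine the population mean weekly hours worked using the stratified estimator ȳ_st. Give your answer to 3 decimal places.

N = Σ N_h = 2200. Stratum weights W_h = N_h/N.
ȳ_st = (1100·37.4 + 1100·30.7) / 2200 = 34.05000

ȳ_st ≈ 34.050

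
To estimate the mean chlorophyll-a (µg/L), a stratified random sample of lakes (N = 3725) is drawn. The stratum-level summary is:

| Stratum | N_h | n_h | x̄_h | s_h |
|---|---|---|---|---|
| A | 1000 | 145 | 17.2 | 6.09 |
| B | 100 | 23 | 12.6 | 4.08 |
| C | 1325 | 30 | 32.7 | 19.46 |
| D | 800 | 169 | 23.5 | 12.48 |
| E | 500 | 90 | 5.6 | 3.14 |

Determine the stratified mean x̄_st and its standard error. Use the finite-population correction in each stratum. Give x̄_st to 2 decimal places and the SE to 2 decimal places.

x̄_st = Σ W_h x̄_h = (1000·17.2 + 100·12.6 + 1325·32.7 + 800·23.5 + 500·5.6)/3725 = 22.38591
V̂(x̄_st) = Σ W_h² (1 − n_h/N_h) s_h²/n_h, with W_h = N_h/N and N = 3725:
  stratum A: (1000/3725)²·(1 − 145/1000)·6.09²/145 = 0.0157609
  stratum B: (100/3725)²·(1 − 23/100)·4.08²/23 = 0.000401634
  stratum C: (1325/3725)²·(1 − 30/1325)·19.46²/30 = 1.56098
  stratum D: (800/3725)²·(1 − 169/800)·12.48²/169 = 0.0335281
  stratum E: (500/3725)²·(1 − 90/500)·3.14²/90 = 0.00161852
V̂(x̄_st) = 1.61229
SE(x̄_st) = √1.61229 = 1.26976

x̄_st ≈ 22.39, SE ≈ 1.27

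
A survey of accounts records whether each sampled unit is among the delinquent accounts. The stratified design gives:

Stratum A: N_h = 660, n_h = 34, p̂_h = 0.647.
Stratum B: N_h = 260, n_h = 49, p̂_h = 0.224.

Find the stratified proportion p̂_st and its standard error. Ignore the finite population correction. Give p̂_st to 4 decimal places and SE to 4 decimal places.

p̂_st ≈ 0.5275, SE ≈ 0.0621

N = 920; stratum weights W_h = N_h/N.
p̂_st = Σ W_h p̂_h = (660·0.647 + 260·0.224)/920 = 0.52746
V̂(p̂_st) = Σ W_h² p̂_h(1−p̂_h)/(n_h−1):
  stratum A: (660/920)²·0.647·0.353/33 = 0.00356186
  stratum B: (260/920)²·0.224·0.776/48 = 0.000289227
V̂(p̂_st) = 0.00385109; SE = √V̂ = 0.0620572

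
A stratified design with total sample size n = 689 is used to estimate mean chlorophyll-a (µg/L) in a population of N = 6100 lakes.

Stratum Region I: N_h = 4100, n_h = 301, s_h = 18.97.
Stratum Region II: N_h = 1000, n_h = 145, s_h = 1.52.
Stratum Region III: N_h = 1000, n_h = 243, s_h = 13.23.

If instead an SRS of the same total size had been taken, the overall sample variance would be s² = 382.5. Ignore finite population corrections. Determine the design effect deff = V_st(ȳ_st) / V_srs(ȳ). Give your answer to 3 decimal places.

deff ≈ 1.009

V̂(ȳ_st) = Σ W_h² s_h²/n_h, with W_h = N_h/N and N = 6100:
  stratum Region I: (4100/6100)²·18.97²/301 = 0.540103
  stratum Region II: (1000/6100)²·1.52²/145 = 0.000428213
  stratum Region III: (1000/6100)²·13.23²/243 = 0.0193577
V_st = 0.559888
V_srs = s²/n = 382.5/689 = 0.555152
deff = V_st / V_srs = 0.559888/0.555152 = 1.0085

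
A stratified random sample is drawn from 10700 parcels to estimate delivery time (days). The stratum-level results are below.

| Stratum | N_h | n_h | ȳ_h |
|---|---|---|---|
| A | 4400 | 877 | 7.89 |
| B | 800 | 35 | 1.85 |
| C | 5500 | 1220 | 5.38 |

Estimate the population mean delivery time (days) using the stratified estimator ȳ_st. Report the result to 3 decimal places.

ȳ_st ≈ 6.148

N = Σ N_h = 10700. Stratum weights W_h = N_h/N.
ȳ_st = (4400·7.89 + 800·1.85 + 5500·5.38) / 10700 = 6.14822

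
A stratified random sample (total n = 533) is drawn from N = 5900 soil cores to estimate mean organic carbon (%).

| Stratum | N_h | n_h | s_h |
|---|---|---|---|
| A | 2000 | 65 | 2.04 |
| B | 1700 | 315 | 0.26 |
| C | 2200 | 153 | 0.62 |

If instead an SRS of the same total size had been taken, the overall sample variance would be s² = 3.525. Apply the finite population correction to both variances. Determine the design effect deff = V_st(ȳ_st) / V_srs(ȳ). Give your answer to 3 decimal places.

deff ≈ 1.240

V̂(ȳ_st) = Σ W_h² (1 − n_h/N_h) s_h²/n_h, with W_h = N_h/N and N = 5900:
  stratum A: (2000/5900)²·(1 − 65/2000)·2.04²/65 = 0.00711793
  stratum B: (1700/5900)²·(1 − 315/1700)·0.26²/315 = 1.45155e-05
  stratum C: (2200/5900)²·(1 − 153/2200)·0.62²/153 = 0.000325034
V_st = 0.00745748
V_srs = (1 − 533/5900)·3.525/533 = 0.00601605
deff = V_st / V_srs = 0.00745748/0.00601605 = 1.2396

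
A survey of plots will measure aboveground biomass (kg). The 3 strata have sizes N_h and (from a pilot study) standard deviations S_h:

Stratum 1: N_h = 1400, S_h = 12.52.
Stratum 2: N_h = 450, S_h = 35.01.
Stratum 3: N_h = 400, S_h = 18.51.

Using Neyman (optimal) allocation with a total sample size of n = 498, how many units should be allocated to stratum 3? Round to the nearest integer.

91

Neyman allocation: n_h = n · N_h S_h / Σ N_i S_i, with n = 498.
  stratum 1: N_h·S_h = 1400·12.52 = 17528.00
  stratum 2: N_h·S_h = 450·35.01 = 15754.50
  stratum 3: N_h·S_h = 400·18.51 = 7404.00
Σ N_h S_h = 40686.50
n for stratum 3 = 498·7404.00/40686.50 = 90.624 → 91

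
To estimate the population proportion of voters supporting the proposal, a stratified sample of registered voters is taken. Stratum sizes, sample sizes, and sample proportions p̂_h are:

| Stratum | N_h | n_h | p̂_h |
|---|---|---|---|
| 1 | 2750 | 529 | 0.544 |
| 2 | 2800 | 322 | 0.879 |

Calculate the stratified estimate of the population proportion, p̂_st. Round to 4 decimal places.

p̂_st ≈ 0.7130

N = 5550; stratum weights W_h = N_h/N.
p̂_st = Σ W_h p̂_h = (2750·0.544 + 2800·0.879)/5550 = 0.71301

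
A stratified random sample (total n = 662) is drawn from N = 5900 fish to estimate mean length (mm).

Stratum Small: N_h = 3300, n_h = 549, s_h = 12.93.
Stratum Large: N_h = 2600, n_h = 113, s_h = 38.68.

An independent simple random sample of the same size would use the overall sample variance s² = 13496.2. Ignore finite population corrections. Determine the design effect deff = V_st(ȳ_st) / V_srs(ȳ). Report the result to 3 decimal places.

V̂(ȳ_st) = Σ W_h² s_h²/n_h, with W_h = N_h/N and N = 5900:
  stratum Small: (3300/5900)²·12.93²/549 = 0.0952683
  stratum Large: (2600/5900)²·38.68²/113 = 2.57121
V_st = 2.66648
V_srs = s²/n = 13496.2/662 = 20.387
deff = V_st / V_srs = 2.66648/20.387 = 0.1308

deff ≈ 0.131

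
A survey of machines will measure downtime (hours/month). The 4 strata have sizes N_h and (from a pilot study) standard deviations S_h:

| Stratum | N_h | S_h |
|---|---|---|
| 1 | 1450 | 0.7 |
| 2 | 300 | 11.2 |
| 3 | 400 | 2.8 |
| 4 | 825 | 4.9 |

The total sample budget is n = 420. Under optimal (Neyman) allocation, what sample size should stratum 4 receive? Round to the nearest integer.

178

Neyman allocation: n_h = n · N_h S_h / Σ N_i S_i, with n = 420.
  stratum 1: N_h·S_h = 1450·0.7 = 1015.00
  stratum 2: N_h·S_h = 300·11.2 = 3360.00
  stratum 3: N_h·S_h = 400·2.8 = 1120.00
  stratum 4: N_h·S_h = 825·4.9 = 4042.50
Σ N_h S_h = 9537.50
n for stratum 4 = 420·4042.50/9537.50 = 178.018 → 178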